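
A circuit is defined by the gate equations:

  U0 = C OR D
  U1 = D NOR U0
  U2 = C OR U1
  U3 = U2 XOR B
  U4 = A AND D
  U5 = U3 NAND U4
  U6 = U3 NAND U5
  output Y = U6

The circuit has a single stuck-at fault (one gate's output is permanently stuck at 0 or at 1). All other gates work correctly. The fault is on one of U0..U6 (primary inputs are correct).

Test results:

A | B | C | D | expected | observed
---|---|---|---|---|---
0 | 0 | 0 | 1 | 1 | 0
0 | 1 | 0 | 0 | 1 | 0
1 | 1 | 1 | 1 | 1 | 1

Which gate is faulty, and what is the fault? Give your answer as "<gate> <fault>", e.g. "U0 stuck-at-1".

U3 stuck-at-1

Fault-free values for test 1 (A=0, B=0, C=0, D=1): U0=1, U1=0, U2=0, U3=0, U4=0, U5=1, U6=1, giving Y=1. Observed 0.
Test 1: faults giving observed 0 are {U1 stuck-at-1, U2 stuck-at-1, U3 stuck-at-1, U6 stuck-at-0}.
Test 2 (A=0, B=1, C=0, D=0): fault-free U0=0, U1=1, U2=1, U3=0, U4=0, U5=1, U6=1 → 1; observed 0. Eliminates U1 stuck-at-1, U2 stuck-at-1.
Test 3 (A=1, B=1, C=1, D=1): fault-free U0=1, U1=0, U2=1, U3=0, U4=1, U5=1, U6=1 → 1; observed 1. Eliminates U6 stuck-at-0.
Only U3 stuck-at-1 is consistent with every test.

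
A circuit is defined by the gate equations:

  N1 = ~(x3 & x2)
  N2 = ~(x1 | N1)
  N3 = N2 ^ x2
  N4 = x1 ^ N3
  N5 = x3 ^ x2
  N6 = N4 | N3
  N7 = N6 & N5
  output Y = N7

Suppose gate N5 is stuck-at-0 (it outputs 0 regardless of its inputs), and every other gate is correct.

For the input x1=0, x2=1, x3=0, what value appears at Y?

Propagate with N5 forced: N1=1, N2=0, N3=1, N4=1, N5=0 [stuck-at-0], N6=1, N7=0.
So Y = 0. (Without the fault it would be 1.)

0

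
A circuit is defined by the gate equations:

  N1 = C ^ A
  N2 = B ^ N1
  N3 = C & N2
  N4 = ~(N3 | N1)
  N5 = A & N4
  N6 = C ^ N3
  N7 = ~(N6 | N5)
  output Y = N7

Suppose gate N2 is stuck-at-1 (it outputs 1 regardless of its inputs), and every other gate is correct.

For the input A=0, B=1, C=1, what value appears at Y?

Propagate with N2 forced: N1=1, N2=1 [stuck-at-1], N3=1, N4=0, N5=0, N6=0, N7=1.
So Y = 1. (Without the fault it would be 0.)

1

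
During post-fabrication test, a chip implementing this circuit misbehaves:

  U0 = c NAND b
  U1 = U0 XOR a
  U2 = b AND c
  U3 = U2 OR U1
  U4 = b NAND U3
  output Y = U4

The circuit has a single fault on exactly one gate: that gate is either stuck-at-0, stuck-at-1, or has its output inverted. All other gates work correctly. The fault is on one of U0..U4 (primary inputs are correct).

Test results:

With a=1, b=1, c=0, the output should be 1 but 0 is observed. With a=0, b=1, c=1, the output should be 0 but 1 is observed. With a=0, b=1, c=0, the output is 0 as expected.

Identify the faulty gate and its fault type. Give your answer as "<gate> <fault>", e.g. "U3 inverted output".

U2 inverted output

Fault-free values for test 1 (a=1, b=1, c=0): U0=1, U1=0, U2=0, U3=0, U4=1, giving Y=1. Observed 0.
Test 1: faults giving observed 0 are {U0 stuck-at-0, U0 inverted output, U1 stuck-at-1, U1 inverted output, U2 stuck-at-1, U2 inverted output, U3 stuck-at-1, U3 inverted output, U4 stuck-at-0, U4 inverted output}.
Test 2 (a=0, b=1, c=1): fault-free U0=0, U1=0, U2=1, U3=1, U4=0 → 0; observed 1. Eliminates U0 stuck-at-0, U0 inverted output, U1 stuck-at-1, U1 inverted output, U2 stuck-at-1, U3 stuck-at-1, U4 stuck-at-0.
Test 3 (a=0, b=1, c=0): fault-free U0=1, U1=1, U2=0, U3=1, U4=0 → 0; observed 0. Eliminates U3 inverted output, U4 inverted output.
Only U2 inverted output is consistent with every test.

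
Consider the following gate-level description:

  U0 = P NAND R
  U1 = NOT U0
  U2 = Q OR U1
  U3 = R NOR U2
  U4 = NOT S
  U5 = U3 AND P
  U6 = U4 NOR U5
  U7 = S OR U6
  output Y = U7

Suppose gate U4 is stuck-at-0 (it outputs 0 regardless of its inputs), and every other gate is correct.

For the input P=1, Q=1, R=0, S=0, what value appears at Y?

Propagate with U4 forced: U0=1, U1=0, U2=1, U3=0, U4=0 [stuck-at-0], U5=0, U6=1, U7=1.
So Y = 1. (Without the fault it would be 0.)

1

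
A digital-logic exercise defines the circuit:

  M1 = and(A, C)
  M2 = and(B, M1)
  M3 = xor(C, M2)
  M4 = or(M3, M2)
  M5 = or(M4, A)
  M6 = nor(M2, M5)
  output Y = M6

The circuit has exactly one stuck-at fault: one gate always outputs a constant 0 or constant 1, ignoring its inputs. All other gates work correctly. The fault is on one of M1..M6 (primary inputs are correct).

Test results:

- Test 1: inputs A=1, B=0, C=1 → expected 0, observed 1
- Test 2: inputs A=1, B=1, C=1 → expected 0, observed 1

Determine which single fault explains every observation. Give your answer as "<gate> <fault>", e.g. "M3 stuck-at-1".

M6 stuck-at-1

Fault-free values for test 1 (A=1, B=0, C=1): M1=1, M2=0, M3=1, M4=1, M5=1, M6=0, giving Y=0. Observed 1.
Test 1: faults giving observed 1 are {M5 stuck-at-0, M6 stuck-at-1}.
Test 2 (A=1, B=1, C=1): fault-free M1=1, M2=1, M3=0, M4=1, M5=1, M6=0 → 0; observed 1. Eliminates M5 stuck-at-0.
Only M6 stuck-at-1 is consistent with every test.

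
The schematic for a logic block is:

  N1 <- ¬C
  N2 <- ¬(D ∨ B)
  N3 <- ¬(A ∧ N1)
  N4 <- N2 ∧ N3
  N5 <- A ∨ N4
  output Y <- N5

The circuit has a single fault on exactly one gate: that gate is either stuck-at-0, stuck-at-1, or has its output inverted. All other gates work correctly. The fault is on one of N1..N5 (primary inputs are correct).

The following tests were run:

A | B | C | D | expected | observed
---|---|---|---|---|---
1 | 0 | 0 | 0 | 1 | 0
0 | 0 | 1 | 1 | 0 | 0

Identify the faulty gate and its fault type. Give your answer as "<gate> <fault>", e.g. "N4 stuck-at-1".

Fault-free values for test 1 (A=1, B=0, C=0, D=0): N1=1, N2=1, N3=0, N4=0, N5=1, giving Y=1. Observed 0.
Test 1: faults giving observed 0 are {N5 stuck-at-0, N5 inverted output}.
Test 2 (A=0, B=0, C=1, D=1): fault-free N1=0, N2=0, N3=1, N4=0, N5=0 → 0; observed 0. Eliminates N5 inverted output.
Only N5 stuck-at-0 is consistent with every test.

N5 stuck-at-0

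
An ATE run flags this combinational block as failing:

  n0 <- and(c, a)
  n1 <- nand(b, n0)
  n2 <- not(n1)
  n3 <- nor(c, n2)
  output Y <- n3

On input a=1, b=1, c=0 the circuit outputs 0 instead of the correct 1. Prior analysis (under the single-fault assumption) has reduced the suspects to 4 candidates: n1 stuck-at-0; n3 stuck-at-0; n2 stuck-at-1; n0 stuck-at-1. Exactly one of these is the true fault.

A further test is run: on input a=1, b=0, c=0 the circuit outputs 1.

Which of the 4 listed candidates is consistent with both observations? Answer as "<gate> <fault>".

Evaluate each candidate on input a=1, b=0, c=0:
  n1 stuck-at-0: n0=0, n1=0 [stuck-at-0], n2=1, n3=0 → 0 — eliminated
  n3 stuck-at-0: n0=0, n1=1, n2=0, n3=0 [stuck-at-0] → 0 — eliminated
  n2 stuck-at-1: n0=0, n1=1, n2=1 [stuck-at-1], n3=0 → 0 — eliminated
  n0 stuck-at-1: n0=1 [stuck-at-1], n1=1, n2=0, n3=1 → 1 — matches
Only n0 stuck-at-1 reproduces the observed 1.

n0 stuck-at-1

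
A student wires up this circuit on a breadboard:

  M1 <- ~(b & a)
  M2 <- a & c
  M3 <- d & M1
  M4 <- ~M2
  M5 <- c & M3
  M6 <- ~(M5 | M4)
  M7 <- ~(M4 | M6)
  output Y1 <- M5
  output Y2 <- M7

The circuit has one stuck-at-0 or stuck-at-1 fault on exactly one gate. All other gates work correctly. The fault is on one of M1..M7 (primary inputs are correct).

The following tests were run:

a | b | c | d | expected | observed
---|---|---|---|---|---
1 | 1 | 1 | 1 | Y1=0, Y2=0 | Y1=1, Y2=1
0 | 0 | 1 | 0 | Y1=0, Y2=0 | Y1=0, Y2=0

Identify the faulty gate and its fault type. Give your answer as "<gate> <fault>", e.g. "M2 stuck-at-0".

Fault-free values for test 1 (a=1, b=1, c=1, d=1): M1=0, M2=1, M3=0, M4=0, M5=0, M6=1, M7=0, giving Y1=0, Y2=0. Observed Y1=1, Y2=1.
Test 1: faults giving observed Y1=1, Y2=1 are {M1 stuck-at-1, M3 stuck-at-1, M5 stuck-at-1}.
Test 2 (a=0, b=0, c=1, d=0): fault-free M1=1, M2=0, M3=0, M4=1, M5=0, M6=0, M7=0 → Y1=0, Y2=0; observed Y1=0, Y2=0. Eliminates M3 stuck-at-1, M5 stuck-at-1.
Only M1 stuck-at-1 is consistent with every test.

M1 stuck-at-1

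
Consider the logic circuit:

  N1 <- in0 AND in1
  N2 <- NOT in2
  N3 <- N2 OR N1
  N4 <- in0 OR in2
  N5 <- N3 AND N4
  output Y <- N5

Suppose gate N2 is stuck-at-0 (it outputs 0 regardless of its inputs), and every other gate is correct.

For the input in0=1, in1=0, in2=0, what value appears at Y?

0

Propagate with N2 forced: N1=0, N2=0 [stuck-at-0], N3=0, N4=1, N5=0.
So Y = 0. (Without the fault it would be 1.)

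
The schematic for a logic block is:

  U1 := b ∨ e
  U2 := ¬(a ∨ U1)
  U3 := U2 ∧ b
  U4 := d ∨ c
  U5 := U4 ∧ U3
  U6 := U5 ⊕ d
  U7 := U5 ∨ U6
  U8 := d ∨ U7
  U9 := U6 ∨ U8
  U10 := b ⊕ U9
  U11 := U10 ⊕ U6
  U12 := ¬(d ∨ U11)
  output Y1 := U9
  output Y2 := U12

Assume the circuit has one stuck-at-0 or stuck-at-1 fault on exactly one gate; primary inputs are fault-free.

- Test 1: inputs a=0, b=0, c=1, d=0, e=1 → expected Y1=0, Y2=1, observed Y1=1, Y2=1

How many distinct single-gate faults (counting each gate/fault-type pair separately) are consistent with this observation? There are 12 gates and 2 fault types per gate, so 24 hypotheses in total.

3

Fault-free: U1=1, U2=0, U3=0, U4=1, U5=0, U6=0, U7=0, U8=0, U9=0, U10=0, U11=0, U12=1 → Y1=0, Y2=1. Observed Y1=1, Y2=1.
  U1: none of the 2 fault types match ✗
  U2: none of the 2 fault types match ✗
  U3: stuck-at-1 ✓; others ✗
  U4: none of the 2 fault types match ✗
  U5: stuck-at-1 ✓; others ✗
  U6: stuck-at-1 ✓; others ✗
  U7: none of the 2 fault types match ✗
  U8: none of the 2 fault types match ✗
  U9: none of the 2 fault types match ✗
  U10: none of the 2 fault types match ✗
  U11: none of the 2 fault types match ✗
  U12: none of the 2 fault types match ✗
Consistent faults: {U3 stuck-at-1, U5 stuck-at-1, U6 stuck-at-1} — 3 in all.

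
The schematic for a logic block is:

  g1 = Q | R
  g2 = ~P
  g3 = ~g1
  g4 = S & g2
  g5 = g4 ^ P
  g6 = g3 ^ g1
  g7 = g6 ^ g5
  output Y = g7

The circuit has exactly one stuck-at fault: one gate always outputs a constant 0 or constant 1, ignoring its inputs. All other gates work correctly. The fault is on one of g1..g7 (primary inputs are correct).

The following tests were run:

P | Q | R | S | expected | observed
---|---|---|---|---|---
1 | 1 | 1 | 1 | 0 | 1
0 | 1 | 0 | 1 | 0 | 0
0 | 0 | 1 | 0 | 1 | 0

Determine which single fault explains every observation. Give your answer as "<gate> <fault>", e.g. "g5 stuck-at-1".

g4 stuck-at-1

Fault-free values for test 1 (P=1, Q=1, R=1, S=1): g1=1, g2=0, g3=0, g4=0, g5=1, g6=1, g7=0, giving Y=0. Observed 1.
Test 1: faults giving observed 1 are {g2 stuck-at-1, g3 stuck-at-1, g4 stuck-at-1, g5 stuck-at-0, g6 stuck-at-0, g7 stuck-at-1}.
Test 2 (P=0, Q=1, R=0, S=1): fault-free g1=1, g2=1, g3=0, g4=1, g5=1, g6=1, g7=0 → 0; observed 0. Eliminates g3 stuck-at-1, g5 stuck-at-0, g6 stuck-at-0, g7 stuck-at-1.
Test 3 (P=0, Q=0, R=1, S=0): fault-free g1=1, g2=1, g3=0, g4=0, g5=0, g6=1, g7=1 → 1; observed 0. Eliminates g2 stuck-at-1.
Only g4 stuck-at-1 is consistent with every test.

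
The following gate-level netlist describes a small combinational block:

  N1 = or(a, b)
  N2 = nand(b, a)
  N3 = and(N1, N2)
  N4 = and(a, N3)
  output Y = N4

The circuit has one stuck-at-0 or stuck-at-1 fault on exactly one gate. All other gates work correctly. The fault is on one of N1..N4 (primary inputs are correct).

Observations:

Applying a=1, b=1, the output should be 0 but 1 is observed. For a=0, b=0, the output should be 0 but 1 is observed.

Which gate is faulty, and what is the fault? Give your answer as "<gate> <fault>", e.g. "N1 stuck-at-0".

Fault-free values for test 1 (a=1, b=1): N1=1, N2=0, N3=0, N4=0, giving Y=0. Observed 1.
Test 1: faults giving observed 1 are {N2 stuck-at-1, N3 stuck-at-1, N4 stuck-at-1}.
Test 2 (a=0, b=0): fault-free N1=0, N2=1, N3=0, N4=0 → 0; observed 1. Eliminates N2 stuck-at-1, N3 stuck-at-1.
Only N4 stuck-at-1 is consistent with every test.

N4 stuck-at-1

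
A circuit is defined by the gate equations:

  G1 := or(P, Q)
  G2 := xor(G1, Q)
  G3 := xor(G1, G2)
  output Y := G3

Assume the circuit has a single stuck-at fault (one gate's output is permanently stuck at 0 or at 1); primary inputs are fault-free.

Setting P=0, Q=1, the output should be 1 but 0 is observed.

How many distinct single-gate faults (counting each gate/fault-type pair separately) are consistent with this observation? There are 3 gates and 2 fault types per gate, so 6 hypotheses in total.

Fault-free: G1=1, G2=0, G3=1 → 1. Observed 0.
  G1 stuck-at-0: output 1 ✗
  G1 stuck-at-1: output 1 ✗
  G2 stuck-at-0: output 1 ✗
  G2 stuck-at-1: output 0 ✓
  G3 stuck-at-0: output 0 ✓
  G3 stuck-at-1: output 1 ✗
Consistent faults: {G2 stuck-at-1, G3 stuck-at-0} — 2 in all.

2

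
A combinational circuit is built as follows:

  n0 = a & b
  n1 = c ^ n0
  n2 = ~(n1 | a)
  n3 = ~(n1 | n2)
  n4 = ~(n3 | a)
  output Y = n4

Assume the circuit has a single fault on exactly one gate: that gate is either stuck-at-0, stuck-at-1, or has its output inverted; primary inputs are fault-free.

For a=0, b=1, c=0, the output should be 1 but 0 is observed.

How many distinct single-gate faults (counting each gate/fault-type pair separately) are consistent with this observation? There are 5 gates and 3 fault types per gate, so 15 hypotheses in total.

Fault-free: n0=0, n1=0, n2=1, n3=0, n4=1 → 1. Observed 0.
  n0: none of the 3 fault types match ✗
  n1: none of the 3 fault types match ✗
  n2: stuck-at-0, inverted output ✓; others ✗
  n3: stuck-at-1, inverted output ✓; others ✗
  n4: stuck-at-0, inverted output ✓; others ✗
Consistent faults: {n2 stuck-at-0, n2 inverted output, n3 stuck-at-1, n3 inverted output, n4 stuck-at-0, n4 inverted output} — 6 in all.

6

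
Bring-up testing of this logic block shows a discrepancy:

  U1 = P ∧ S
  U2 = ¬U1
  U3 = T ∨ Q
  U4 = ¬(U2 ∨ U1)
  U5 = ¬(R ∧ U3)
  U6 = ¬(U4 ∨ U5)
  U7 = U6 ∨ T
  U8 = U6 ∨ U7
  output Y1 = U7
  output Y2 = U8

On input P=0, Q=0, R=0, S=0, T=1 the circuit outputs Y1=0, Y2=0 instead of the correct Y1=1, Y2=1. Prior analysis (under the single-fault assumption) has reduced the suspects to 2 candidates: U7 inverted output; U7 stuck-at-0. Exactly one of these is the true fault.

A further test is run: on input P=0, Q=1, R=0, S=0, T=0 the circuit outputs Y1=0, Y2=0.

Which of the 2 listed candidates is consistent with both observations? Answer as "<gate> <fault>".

Evaluate each candidate on input P=0, Q=1, R=0, S=0, T=0:
  U7 inverted output: U1=0, U2=1, U3=1, U4=0, U5=1, U6=0, U7=1 [inverted output], U8=1 → Y1=1, Y2=1 — eliminated
  U7 stuck-at-0: U1=0, U2=1, U3=1, U4=0, U5=1, U6=0, U7=0 [stuck-at-0], U8=0 → Y1=0, Y2=0 — matches
Only U7 stuck-at-0 reproduces the observed Y1=0, Y2=0.

U7 stuck-at-0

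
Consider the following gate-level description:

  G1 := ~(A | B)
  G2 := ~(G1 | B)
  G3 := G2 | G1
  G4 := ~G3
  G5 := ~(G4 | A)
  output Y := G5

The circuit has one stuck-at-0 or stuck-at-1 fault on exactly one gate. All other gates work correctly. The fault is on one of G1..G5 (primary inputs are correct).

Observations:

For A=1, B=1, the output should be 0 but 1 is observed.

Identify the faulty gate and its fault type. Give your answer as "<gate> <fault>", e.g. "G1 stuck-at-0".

Fault-free values for test 1 (A=1, B=1): G1=0, G2=0, G3=0, G4=1, G5=0, giving Y=0. Observed 1.
Test 1: faults giving observed 1 are {G5 stuck-at-1}.
Only G5 stuck-at-1 is consistent with every test.

G5 stuck-at-1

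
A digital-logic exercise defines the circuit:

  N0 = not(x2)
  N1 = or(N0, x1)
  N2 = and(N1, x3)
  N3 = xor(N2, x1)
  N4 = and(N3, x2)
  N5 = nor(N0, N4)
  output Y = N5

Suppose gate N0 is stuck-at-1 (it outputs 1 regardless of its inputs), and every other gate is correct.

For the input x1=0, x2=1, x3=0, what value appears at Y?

0

Propagate with N0 forced: N0=1 [stuck-at-1], N1=1, N2=0, N3=0, N4=0, N5=0.
So Y = 0. (Without the fault it would be 1.)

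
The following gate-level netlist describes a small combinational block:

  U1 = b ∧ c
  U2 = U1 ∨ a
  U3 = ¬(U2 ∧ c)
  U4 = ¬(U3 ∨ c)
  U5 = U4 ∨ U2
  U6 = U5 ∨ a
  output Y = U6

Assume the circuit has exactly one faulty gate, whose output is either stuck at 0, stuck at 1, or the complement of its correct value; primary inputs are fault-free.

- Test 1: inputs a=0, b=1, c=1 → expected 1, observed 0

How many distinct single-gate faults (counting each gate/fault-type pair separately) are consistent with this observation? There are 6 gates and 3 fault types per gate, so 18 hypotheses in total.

8

Fault-free: U1=1, U2=1, U3=0, U4=0, U5=1, U6=1 → 1. Observed 0.
  U1: stuck-at-0, inverted output ✓; others ✗
  U2: stuck-at-0, inverted output ✓; others ✗
  U3: none of the 3 fault types match ✗
  U4: none of the 3 fault types match ✗
  U5: stuck-at-0, inverted output ✓; others ✗
  U6: stuck-at-0, inverted output ✓; others ✗
Consistent faults: {U1 stuck-at-0, U1 inverted output, U2 stuck-at-0, U2 inverted output, U5 stuck-at-0, U5 inverted output, U6 stuck-at-0, U6 inverted output} — 8 in all.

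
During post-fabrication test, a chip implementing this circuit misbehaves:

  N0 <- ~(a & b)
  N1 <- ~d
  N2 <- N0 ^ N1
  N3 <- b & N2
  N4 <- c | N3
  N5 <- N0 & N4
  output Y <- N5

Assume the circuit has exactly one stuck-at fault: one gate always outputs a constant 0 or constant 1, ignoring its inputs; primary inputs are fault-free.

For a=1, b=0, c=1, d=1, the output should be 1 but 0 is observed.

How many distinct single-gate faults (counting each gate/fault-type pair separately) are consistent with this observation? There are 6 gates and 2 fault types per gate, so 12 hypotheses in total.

Fault-free: N0=1, N1=0, N2=1, N3=0, N4=1, N5=1 → 1. Observed 0.
  N0 stuck-at-0: output 0 ✓
  N0 stuck-at-1: output 1 ✗
  N1 stuck-at-0: output 1 ✗
  N1 stuck-at-1: output 1 ✗
  N2 stuck-at-0: output 1 ✗
  N2 stuck-at-1: output 1 ✗
  N3 stuck-at-0: output 1 ✗
  N3 stuck-at-1: output 1 ✗
  N4 stuck-at-0: output 0 ✓
  N4 stuck-at-1: output 1 ✗
  N5 stuck-at-0: output 0 ✓
  N5 stuck-at-1: output 1 ✗
Consistent faults: {N0 stuck-at-0, N4 stuck-at-0, N5 stuck-at-0} — 3 in all.

3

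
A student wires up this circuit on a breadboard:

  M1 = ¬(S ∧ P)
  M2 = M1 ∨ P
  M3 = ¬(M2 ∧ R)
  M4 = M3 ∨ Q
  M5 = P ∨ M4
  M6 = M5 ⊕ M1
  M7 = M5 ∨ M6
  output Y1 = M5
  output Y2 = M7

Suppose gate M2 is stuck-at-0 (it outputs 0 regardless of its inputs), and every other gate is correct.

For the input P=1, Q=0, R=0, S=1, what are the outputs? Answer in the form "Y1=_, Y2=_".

Y1=1, Y2=1

Propagate with M2 forced: M1=0, M2=0 [stuck-at-0], M3=1, M4=1, M5=1, M6=1, M7=1.
So the outputs are Y1=1, Y2=1. (Same as the fault-free value — the fault is masked on this input.)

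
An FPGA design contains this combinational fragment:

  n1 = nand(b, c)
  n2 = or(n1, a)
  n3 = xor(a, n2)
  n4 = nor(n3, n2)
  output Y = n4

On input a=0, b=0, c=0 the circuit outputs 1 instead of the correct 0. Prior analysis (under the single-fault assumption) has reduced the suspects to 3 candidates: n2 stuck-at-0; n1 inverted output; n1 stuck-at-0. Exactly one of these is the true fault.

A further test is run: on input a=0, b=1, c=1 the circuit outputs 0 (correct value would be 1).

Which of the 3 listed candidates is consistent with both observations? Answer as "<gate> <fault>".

n1 inverted output

Evaluate each candidate on input a=0, b=1, c=1:
  n2 stuck-at-0: n1=0, n2=0 [stuck-at-0], n3=0, n4=1 → 1 — eliminated
  n1 inverted output: n1=1 [inverted output], n2=1, n3=1, n4=0 → 0 — matches
  n1 stuck-at-0: n1=0 [stuck-at-0], n2=0, n3=0, n4=1 → 1 — eliminated
Only n1 inverted output reproduces the observed 0.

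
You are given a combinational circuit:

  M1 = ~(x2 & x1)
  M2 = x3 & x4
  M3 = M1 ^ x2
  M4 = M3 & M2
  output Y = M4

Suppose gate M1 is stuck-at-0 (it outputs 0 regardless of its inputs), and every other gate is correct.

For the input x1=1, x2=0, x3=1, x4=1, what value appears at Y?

Propagate with M1 forced: M1=0 [stuck-at-0], M2=1, M3=0, M4=0.
So Y = 0. (Without the fault it would be 1.)

0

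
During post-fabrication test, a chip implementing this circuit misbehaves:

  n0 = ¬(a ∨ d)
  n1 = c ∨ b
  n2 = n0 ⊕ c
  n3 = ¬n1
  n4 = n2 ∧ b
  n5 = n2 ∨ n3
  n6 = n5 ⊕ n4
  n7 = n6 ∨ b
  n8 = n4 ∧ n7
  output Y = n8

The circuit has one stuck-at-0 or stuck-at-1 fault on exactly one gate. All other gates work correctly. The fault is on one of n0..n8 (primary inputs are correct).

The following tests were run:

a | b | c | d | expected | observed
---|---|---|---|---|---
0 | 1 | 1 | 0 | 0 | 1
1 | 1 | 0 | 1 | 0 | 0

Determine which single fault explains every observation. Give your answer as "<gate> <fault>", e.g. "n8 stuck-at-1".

n0 stuck-at-0

Fault-free values for test 1 (a=0, b=1, c=1, d=0): n0=1, n1=1, n2=0, n3=0, n4=0, n5=0, n6=0, n7=1, n8=0, giving Y=0. Observed 1.
Test 1: faults giving observed 1 are {n0 stuck-at-0, n2 stuck-at-1, n4 stuck-at-1, n8 stuck-at-1}.
Test 2 (a=1, b=1, c=0, d=1): fault-free n0=0, n1=1, n2=0, n3=0, n4=0, n5=0, n6=0, n7=1, n8=0 → 0; observed 0. Eliminates n2 stuck-at-1, n4 stuck-at-1, n8 stuck-at-1.
Only n0 stuck-at-0 is consistent with every test.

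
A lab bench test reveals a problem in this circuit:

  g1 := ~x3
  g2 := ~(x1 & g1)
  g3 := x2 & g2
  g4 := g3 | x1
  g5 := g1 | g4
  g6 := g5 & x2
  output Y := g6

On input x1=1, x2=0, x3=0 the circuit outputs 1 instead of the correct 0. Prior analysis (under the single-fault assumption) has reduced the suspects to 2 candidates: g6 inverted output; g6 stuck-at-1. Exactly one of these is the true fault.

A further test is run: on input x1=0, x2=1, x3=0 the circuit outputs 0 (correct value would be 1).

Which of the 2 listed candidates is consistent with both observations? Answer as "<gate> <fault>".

g6 inverted output

Evaluate each candidate on input x1=0, x2=1, x3=0:
  g6 inverted output: g1=1, g2=1, g3=1, g4=1, g5=1, g6=0 [inverted output] → 0 — matches
  g6 stuck-at-1: g1=1, g2=1, g3=1, g4=1, g5=1, g6=1 [stuck-at-1] → 1 — eliminated
Only g6 inverted output reproduces the observed 0.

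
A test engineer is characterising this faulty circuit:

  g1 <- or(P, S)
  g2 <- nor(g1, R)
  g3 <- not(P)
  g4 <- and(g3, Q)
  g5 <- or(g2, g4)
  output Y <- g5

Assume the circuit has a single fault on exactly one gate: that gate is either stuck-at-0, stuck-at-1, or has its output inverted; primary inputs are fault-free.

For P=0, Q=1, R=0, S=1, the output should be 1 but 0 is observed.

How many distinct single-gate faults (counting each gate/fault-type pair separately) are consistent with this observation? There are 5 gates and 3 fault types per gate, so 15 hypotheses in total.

6

Fault-free: g1=1, g2=0, g3=1, g4=1, g5=1 → 1. Observed 0.
  g1: none of the 3 fault types match ✗
  g2: none of the 3 fault types match ✗
  g3: stuck-at-0, inverted output ✓; others ✗
  g4: stuck-at-0, inverted output ✓; others ✗
  g5: stuck-at-0, inverted output ✓; others ✗
Consistent faults: {g3 stuck-at-0, g3 inverted output, g4 stuck-at-0, g4 inverted output, g5 stuck-at-0, g5 inverted output} — 6 in all.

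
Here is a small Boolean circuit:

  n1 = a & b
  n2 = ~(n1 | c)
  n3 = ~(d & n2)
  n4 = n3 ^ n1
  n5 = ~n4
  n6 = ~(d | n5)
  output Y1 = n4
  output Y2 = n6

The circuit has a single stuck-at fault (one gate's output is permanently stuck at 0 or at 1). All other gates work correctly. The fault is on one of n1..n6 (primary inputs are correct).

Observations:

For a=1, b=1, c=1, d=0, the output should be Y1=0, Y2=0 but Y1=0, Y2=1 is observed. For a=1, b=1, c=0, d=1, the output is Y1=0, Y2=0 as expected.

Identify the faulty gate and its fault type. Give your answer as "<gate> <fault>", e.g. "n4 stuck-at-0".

Fault-free values for test 1 (a=1, b=1, c=1, d=0): n1=1, n2=0, n3=1, n4=0, n5=1, n6=0, giving Y1=0, Y2=0. Observed Y1=0, Y2=1.
Test 1: faults giving observed Y1=0, Y2=1 are {n5 stuck-at-0, n6 stuck-at-1}.
Test 2 (a=1, b=1, c=0, d=1): fault-free n1=1, n2=0, n3=1, n4=0, n5=1, n6=0 → Y1=0, Y2=0; observed Y1=0, Y2=0. Eliminates n6 stuck-at-1.
Only n5 stuck-at-0 is consistent with every test.

n5 stuck-at-0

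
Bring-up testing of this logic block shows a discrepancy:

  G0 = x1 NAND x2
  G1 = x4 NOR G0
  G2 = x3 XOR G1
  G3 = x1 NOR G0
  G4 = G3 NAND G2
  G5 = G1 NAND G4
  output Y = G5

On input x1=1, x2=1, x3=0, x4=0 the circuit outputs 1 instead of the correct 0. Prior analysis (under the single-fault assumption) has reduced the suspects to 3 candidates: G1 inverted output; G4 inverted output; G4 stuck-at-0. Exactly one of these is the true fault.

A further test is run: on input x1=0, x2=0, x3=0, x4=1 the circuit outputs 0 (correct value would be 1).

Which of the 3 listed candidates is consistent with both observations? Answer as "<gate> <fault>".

G1 inverted output

Evaluate each candidate on input x1=0, x2=0, x3=0, x4=1:
  G1 inverted output: G0=1, G1=1 [inverted output], G2=1, G3=0, G4=1, G5=0 → 0 — matches
  G4 inverted output: G0=1, G1=0, G2=0, G3=0, G4=0 [inverted output], G5=1 → 1 — eliminated
  G4 stuck-at-0: G0=1, G1=0, G2=0, G3=0, G4=0 [stuck-at-0], G5=1 → 1 — eliminated
Only G1 inverted output reproduces the observed 0.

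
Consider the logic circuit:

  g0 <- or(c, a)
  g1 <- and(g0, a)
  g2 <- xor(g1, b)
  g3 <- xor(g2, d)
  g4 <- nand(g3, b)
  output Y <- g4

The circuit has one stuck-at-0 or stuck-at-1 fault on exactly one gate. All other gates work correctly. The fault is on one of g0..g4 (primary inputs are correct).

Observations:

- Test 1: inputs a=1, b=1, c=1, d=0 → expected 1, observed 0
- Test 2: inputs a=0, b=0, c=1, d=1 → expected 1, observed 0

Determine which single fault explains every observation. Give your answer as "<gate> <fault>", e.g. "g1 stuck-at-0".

g4 stuck-at-0

Fault-free values for test 1 (a=1, b=1, c=1, d=0): g0=1, g1=1, g2=0, g3=0, g4=1, giving Y=1. Observed 0.
Test 1: faults giving observed 0 are {g0 stuck-at-0, g1 stuck-at-0, g2 stuck-at-1, g3 stuck-at-1, g4 stuck-at-0}.
Test 2 (a=0, b=0, c=1, d=1): fault-free g0=1, g1=0, g2=0, g3=1, g4=1 → 1; observed 0. Eliminates g0 stuck-at-0, g1 stuck-at-0, g2 stuck-at-1, g3 stuck-at-1.
Only g4 stuck-at-0 is consistent with every test.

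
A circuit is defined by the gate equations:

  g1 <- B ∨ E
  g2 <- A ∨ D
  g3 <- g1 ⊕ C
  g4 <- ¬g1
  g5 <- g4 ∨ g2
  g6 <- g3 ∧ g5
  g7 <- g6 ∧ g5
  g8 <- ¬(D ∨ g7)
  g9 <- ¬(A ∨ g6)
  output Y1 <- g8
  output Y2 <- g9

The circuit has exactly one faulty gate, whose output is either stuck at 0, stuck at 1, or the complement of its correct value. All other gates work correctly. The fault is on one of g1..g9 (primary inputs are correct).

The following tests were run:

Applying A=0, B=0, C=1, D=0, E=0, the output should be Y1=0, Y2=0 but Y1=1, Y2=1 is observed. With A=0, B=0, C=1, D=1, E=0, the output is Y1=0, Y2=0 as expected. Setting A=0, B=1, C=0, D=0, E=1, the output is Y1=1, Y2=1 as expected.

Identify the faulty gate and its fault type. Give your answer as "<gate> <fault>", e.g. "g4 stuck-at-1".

g4 stuck-at-0

Fault-free values for test 1 (A=0, B=0, C=1, D=0, E=0): g1=0, g2=0, g3=1, g4=1, g5=1, g6=1, g7=1, g8=0, g9=0, giving Y1=0, Y2=0. Observed Y1=1, Y2=1.
Test 1: faults giving observed Y1=1, Y2=1 are {g1 stuck-at-1, g1 inverted output, g3 stuck-at-0, g3 inverted output, g4 stuck-at-0, g4 inverted output, g5 stuck-at-0, g5 inverted output, g6 stuck-at-0, g6 inverted output}.
Test 2 (A=0, B=0, C=1, D=1, E=0): fault-free g1=0, g2=1, g3=1, g4=1, g5=1, g6=1, g7=1, g8=0, g9=0 → Y1=0, Y2=0; observed Y1=0, Y2=0. Eliminates g1 stuck-at-1, g1 inverted output, g3 stuck-at-0, g3 inverted output, g5 stuck-at-0, g5 inverted output, g6 stuck-at-0, g6 inverted output.
Test 3 (A=0, B=1, C=0, D=0, E=1): fault-free g1=1, g2=0, g3=1, g4=0, g5=0, g6=0, g7=0, g8=1, g9=1 → Y1=1, Y2=1; observed Y1=1, Y2=1. Eliminates g4 inverted output.
Only g4 stuck-at-0 is consistent with every test.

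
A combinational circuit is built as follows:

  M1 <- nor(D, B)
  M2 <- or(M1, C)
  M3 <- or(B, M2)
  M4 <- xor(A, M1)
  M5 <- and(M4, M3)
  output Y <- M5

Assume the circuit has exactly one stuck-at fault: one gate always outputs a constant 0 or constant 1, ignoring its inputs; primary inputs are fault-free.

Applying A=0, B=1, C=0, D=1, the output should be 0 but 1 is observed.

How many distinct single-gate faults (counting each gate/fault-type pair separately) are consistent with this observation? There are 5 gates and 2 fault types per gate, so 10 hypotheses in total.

Fault-free: M1=0, M2=0, M3=1, M4=0, M5=0 → 0. Observed 1.
  M1 stuck-at-0: output 0 ✗
  M1 stuck-at-1: output 1 ✓
  M2 stuck-at-0: output 0 ✗
  M2 stuck-at-1: output 0 ✗
  M3 stuck-at-0: output 0 ✗
  M3 stuck-at-1: output 0 ✗
  M4 stuck-at-0: output 0 ✗
  M4 stuck-at-1: output 1 ✓
  M5 stuck-at-0: output 0 ✗
  M5 stuck-at-1: output 1 ✓
Consistent faults: {M1 stuck-at-1, M4 stuck-at-1, M5 stuck-at-1} — 3 in all.

3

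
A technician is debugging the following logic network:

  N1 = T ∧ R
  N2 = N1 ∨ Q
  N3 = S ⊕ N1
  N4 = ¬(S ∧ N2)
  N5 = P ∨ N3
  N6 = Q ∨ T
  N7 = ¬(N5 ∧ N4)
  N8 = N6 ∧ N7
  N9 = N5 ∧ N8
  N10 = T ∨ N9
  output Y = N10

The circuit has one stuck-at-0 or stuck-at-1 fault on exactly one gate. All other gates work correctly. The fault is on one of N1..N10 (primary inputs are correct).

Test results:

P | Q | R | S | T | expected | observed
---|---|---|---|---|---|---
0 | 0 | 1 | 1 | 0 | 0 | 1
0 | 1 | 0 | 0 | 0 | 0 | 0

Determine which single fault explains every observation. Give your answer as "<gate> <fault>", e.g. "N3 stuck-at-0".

N8 stuck-at-1

Fault-free values for test 1 (P=0, Q=0, R=1, S=1, T=0): N1=0, N2=0, N3=1, N4=1, N5=1, N6=0, N7=0, N8=0, N9=0, N10=0, giving Y=0. Observed 1.
Test 1: faults giving observed 1 are {N8 stuck-at-1, N9 stuck-at-1, N10 stuck-at-1}.
Test 2 (P=0, Q=1, R=0, S=0, T=0): fault-free N1=0, N2=1, N3=0, N4=1, N5=0, N6=1, N7=1, N8=1, N9=0, N10=0 → 0; observed 0. Eliminates N9 stuck-at-1, N10 stuck-at-1.
Only N8 stuck-at-1 is consistent with every test.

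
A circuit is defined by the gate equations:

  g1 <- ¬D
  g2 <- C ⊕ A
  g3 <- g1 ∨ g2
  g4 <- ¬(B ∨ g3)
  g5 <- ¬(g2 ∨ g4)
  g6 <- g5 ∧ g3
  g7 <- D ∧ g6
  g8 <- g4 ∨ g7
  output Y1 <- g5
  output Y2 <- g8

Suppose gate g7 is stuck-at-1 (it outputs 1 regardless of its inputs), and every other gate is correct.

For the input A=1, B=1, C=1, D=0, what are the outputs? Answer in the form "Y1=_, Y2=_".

Y1=1, Y2=1

Propagate with g7 forced: g1=1, g2=0, g3=1, g4=0, g5=1, g6=1, g7=1 [stuck-at-1], g8=1.
So the outputs are Y1=1, Y2=1. (Without the fault they would be Y1=1, Y2=0.)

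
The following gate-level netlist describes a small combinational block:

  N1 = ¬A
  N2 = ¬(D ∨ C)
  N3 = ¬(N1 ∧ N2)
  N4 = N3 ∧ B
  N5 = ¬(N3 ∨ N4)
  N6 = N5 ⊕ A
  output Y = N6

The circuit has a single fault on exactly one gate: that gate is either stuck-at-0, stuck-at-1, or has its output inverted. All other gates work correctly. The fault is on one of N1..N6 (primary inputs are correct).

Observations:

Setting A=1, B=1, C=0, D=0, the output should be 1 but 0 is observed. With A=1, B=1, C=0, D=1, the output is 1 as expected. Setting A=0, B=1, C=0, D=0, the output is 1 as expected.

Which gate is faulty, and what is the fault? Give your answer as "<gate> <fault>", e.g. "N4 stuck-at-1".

N1 stuck-at-1

Fault-free values for test 1 (A=1, B=1, C=0, D=0): N1=0, N2=1, N3=1, N4=1, N5=0, N6=1, giving Y=1. Observed 0.
Test 1: faults giving observed 0 are {N1 stuck-at-1, N1 inverted output, N3 stuck-at-0, N3 inverted output, N5 stuck-at-1, N5 inverted output, N6 stuck-at-0, N6 inverted output}.
Test 2 (A=1, B=1, C=0, D=1): fault-free N1=0, N2=0, N3=1, N4=1, N5=0, N6=1 → 1; observed 1. Eliminates N3 stuck-at-0, N3 inverted output, N5 stuck-at-1, N5 inverted output, N6 stuck-at-0, N6 inverted output.
Test 3 (A=0, B=1, C=0, D=0): fault-free N1=1, N2=1, N3=0, N4=0, N5=1, N6=1 → 1; observed 1. Eliminates N1 inverted output.
Only N1 stuck-at-1 is consistent with every test.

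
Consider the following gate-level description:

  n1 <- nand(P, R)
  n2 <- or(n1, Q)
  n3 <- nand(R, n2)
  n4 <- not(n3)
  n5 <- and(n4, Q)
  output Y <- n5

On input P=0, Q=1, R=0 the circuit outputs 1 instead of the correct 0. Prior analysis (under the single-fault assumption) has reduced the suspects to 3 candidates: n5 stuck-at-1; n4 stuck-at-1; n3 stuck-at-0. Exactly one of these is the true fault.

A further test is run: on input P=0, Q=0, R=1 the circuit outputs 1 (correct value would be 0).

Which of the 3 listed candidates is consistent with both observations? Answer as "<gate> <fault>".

Evaluate each candidate on input P=0, Q=0, R=1:
  n5 stuck-at-1: n1=1, n2=1, n3=0, n4=1, n5=1 [stuck-at-1] → 1 — matches
  n4 stuck-at-1: n1=1, n2=1, n3=0, n4=1 [stuck-at-1], n5=0 → 0 — eliminated
  n3 stuck-at-0: n1=1, n2=1, n3=0 [stuck-at-0], n4=1, n5=0 → 0 — eliminated
Only n5 stuck-at-1 reproduces the observed 1.

n5 stuck-at-1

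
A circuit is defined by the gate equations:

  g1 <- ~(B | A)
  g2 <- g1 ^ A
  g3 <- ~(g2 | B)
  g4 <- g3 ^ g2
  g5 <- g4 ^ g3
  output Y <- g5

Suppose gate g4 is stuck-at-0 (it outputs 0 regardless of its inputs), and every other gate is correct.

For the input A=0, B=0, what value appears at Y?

0

Propagate with g4 forced: g1=1, g2=1, g3=0, g4=0 [stuck-at-0], g5=0.
So Y = 0. (Without the fault it would be 1.)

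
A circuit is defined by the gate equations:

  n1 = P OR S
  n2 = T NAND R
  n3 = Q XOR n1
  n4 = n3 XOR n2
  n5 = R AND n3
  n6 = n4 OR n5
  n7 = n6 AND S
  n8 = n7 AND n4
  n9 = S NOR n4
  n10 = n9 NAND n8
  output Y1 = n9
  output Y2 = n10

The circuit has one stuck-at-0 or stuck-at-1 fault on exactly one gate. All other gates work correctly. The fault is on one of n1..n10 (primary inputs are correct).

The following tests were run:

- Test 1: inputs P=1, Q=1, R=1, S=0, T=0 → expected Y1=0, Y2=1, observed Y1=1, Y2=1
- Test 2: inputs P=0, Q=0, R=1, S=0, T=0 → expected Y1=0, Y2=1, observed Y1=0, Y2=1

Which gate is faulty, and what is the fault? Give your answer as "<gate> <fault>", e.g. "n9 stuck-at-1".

n1 stuck-at-0

Fault-free values for test 1 (P=1, Q=1, R=1, S=0, T=0): n1=1, n2=1, n3=0, n4=1, n5=0, n6=1, n7=0, n8=0, n9=0, n10=1, giving Y1=0, Y2=1. Observed Y1=1, Y2=1.
Test 1: faults giving observed Y1=1, Y2=1 are {n1 stuck-at-0, n2 stuck-at-0, n3 stuck-at-1, n4 stuck-at-0, n9 stuck-at-1}.
Test 2 (P=0, Q=0, R=1, S=0, T=0): fault-free n1=0, n2=1, n3=0, n4=1, n5=0, n6=1, n7=0, n8=0, n9=0, n10=1 → Y1=0, Y2=1; observed Y1=0, Y2=1. Eliminates n2 stuck-at-0, n3 stuck-at-1, n4 stuck-at-0, n9 stuck-at-1.
Only n1 stuck-at-0 is consistent with every test.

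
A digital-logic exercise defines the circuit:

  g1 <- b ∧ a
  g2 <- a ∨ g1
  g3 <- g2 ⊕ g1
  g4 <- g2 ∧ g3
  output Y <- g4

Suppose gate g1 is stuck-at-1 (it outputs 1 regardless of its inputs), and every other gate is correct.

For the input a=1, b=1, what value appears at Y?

0

Propagate with g1 forced: g1=1 [stuck-at-1], g2=1, g3=0, g4=0.
So Y = 0. (Same as the fault-free value — the fault is masked on this input.)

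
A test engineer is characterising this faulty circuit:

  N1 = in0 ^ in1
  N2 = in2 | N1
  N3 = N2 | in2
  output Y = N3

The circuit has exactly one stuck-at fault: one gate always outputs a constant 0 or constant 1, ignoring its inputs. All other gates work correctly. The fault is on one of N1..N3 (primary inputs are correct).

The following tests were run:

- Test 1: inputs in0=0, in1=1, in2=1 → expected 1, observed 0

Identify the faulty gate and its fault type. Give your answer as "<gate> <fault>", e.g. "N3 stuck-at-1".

Fault-free values for test 1 (in0=0, in1=1, in2=1): N1=1, N2=1, N3=1, giving Y=1. Observed 0.
Test 1: faults giving observed 0 are {N3 stuck-at-0}.
Only N3 stuck-at-0 is consistent with every test.

N3 stuck-at-0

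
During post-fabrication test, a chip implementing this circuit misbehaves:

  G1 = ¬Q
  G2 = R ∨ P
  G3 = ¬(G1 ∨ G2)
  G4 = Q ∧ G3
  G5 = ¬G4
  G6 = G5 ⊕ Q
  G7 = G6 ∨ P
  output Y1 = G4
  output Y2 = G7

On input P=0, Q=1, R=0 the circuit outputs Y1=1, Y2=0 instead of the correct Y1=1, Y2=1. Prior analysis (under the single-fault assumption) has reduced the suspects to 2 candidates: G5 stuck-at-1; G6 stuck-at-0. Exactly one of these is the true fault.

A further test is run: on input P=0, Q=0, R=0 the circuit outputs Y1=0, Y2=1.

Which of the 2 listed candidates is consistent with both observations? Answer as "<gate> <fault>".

G5 stuck-at-1

Evaluate each candidate on input P=0, Q=0, R=0:
  G5 stuck-at-1: G1=1, G2=0, G3=0, G4=0, G5=1 [stuck-at-1], G6=1, G7=1 → Y1=0, Y2=1 — matches
  G6 stuck-at-0: G1=1, G2=0, G3=0, G4=0, G5=1, G6=0 [stuck-at-0], G7=0 → Y1=0, Y2=0 — eliminated
Only G5 stuck-at-1 reproduces the observed Y1=0, Y2=1.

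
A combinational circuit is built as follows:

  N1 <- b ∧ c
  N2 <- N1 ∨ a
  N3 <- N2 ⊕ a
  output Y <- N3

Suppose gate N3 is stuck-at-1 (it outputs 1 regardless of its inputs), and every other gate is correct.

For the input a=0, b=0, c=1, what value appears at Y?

Propagate with N3 forced: N1=0, N2=0, N3=1 [stuck-at-1].
So Y = 1. (Without the fault it would be 0.)

1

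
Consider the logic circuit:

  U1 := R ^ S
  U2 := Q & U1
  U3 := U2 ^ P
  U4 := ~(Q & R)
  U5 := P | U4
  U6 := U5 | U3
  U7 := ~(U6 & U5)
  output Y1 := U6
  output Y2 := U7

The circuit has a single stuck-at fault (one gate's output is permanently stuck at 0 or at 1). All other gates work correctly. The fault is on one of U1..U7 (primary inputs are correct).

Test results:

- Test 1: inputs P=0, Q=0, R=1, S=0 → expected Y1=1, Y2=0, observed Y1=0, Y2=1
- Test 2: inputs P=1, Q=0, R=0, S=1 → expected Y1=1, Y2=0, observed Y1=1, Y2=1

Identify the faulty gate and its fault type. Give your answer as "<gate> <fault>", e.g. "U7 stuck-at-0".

U5 stuck-at-0

Fault-free values for test 1 (P=0, Q=0, R=1, S=0): U1=1, U2=0, U3=0, U4=1, U5=1, U6=1, U7=0, giving Y1=1, Y2=0. Observed Y1=0, Y2=1.
Test 1: faults giving observed Y1=0, Y2=1 are {U4 stuck-at-0, U5 stuck-at-0, U6 stuck-at-0}.
Test 2 (P=1, Q=0, R=0, S=1): fault-free U1=1, U2=0, U3=1, U4=1, U5=1, U6=1, U7=0 → Y1=1, Y2=0; observed Y1=1, Y2=1. Eliminates U4 stuck-at-0, U6 stuck-at-0.
Only U5 stuck-at-0 is consistent with every test.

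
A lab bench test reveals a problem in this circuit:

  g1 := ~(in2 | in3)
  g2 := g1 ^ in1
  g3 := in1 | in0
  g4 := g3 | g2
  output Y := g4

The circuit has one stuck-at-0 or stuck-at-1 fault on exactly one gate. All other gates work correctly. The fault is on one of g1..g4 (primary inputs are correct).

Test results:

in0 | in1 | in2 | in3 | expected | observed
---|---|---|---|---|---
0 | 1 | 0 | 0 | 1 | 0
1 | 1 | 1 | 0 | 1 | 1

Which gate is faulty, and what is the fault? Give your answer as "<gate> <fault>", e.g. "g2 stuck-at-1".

g3 stuck-at-0

Fault-free values for test 1 (in0=0, in1=1, in2=0, in3=0): g1=1, g2=0, g3=1, g4=1, giving Y=1. Observed 0.
Test 1: faults giving observed 0 are {g3 stuck-at-0, g4 stuck-at-0}.
Test 2 (in0=1, in1=1, in2=1, in3=0): fault-free g1=0, g2=1, g3=1, g4=1 → 1; observed 1. Eliminates g4 stuck-at-0.
Only g3 stuck-at-0 is consistent with every test.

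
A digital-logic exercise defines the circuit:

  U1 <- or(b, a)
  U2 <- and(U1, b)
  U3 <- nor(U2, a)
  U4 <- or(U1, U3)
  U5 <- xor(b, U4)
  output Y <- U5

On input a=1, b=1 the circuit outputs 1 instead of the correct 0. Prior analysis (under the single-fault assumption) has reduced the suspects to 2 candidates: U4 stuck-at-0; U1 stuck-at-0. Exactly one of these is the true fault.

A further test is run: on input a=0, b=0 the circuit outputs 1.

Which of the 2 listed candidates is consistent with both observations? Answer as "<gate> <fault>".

Evaluate each candidate on input a=0, b=0:
  U4 stuck-at-0: U1=0, U2=0, U3=1, U4=0 [stuck-at-0], U5=0 → 0 — eliminated
  U1 stuck-at-0: U1=0 [stuck-at-0], U2=0, U3=1, U4=1, U5=1 → 1 — matches
Only U1 stuck-at-0 reproduces the observed 1.

U1 stuck-at-0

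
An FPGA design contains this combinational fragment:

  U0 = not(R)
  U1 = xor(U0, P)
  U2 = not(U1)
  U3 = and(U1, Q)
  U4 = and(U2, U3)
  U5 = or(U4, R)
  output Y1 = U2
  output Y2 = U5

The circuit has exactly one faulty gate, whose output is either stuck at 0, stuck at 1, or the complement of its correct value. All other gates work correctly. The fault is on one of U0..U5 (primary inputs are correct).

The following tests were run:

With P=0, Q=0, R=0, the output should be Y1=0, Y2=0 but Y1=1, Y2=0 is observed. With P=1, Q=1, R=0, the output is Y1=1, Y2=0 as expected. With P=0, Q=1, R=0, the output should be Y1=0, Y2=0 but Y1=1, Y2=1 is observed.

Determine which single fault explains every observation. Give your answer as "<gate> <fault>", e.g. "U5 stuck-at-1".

U2 stuck-at-1

Fault-free values for test 1 (P=0, Q=0, R=0): U0=1, U1=1, U2=0, U3=0, U4=0, U5=0, giving Y1=0, Y2=0. Observed Y1=1, Y2=0.
Test 1: faults giving observed Y1=1, Y2=0 are {U0 stuck-at-0, U0 inverted output, U1 stuck-at-0, U1 inverted output, U2 stuck-at-1, U2 inverted output}.
Test 2 (P=1, Q=1, R=0): fault-free U0=1, U1=0, U2=1, U3=0, U4=0, U5=0 → Y1=1, Y2=0; observed Y1=1, Y2=0. Eliminates U0 stuck-at-0, U0 inverted output, U1 inverted output, U2 inverted output.
Test 3 (P=0, Q=1, R=0): fault-free U0=1, U1=1, U2=0, U3=1, U4=0, U5=0 → Y1=0, Y2=0; observed Y1=1, Y2=1. Eliminates U1 stuck-at-0.
Only U2 stuck-at-1 is consistent with every test.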